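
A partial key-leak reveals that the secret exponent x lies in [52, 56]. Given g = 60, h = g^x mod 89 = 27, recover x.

Compute 60^52 mod 89 = 85, then multiply by 60 repeatedly:
  60^52=85  60^53=27
Found 27 at exponent 53.

53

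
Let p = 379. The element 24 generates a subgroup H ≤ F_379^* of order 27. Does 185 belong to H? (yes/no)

yes

185 ∈ ⟨24⟩ iff 185^27 ≡ 1 (mod 379), since |⟨24⟩| = 27.
185^27 mod 379 = 1.
Since 1 = 1, 185 lies in the subgroup.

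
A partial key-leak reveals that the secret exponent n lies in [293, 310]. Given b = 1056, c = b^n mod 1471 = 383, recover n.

Compute 1056^293 mod 1471 = 383, then multiply by 1056 repeatedly:
  1056^293=383
Found 383 at exponent 293.

293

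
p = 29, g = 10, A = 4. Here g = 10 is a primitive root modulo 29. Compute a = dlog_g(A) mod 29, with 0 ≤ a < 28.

22

Successive powers of 10 modulo 29:
  10^0=1  10^1=10  10^2=13  10^3=14  10^4=24  10^5=8
  10^6=22  10^7=17  10^8=25  10^9=18  10^10=6  10^11=2
  10^12=20  10^13=26  10^14=28  10^15=19  10^16=16  10^17=15
  10^18=5  10^19=21  10^20=7  10^21=12  10^22=4
So 10^22 ≡ 4 (mod 29), giving a = 22.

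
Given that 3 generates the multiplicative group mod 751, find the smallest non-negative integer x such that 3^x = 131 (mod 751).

220

Baby-step giant-step with m = ceil(sqrt(750)) = 28.
Baby table (3^j mod 751 for j=0..27):
  0:1  1:3  2:9  3:27  4:81  5:243  6:729  7:685
  8:553  9:157  10:471  11:662  12:484  13:701  14:601  15:301
  16:152  17:456  18:617  19:349  20:296  21:137  22:411  23:482
  24:695  25:583  26:247  27:741
Giant step factor: 3^(-28) ≡ 25 (mod 751).
Scan 131·25^i mod 751 for i = 0, 1, …:
  i=0: 131   i=1: 271   i=2: 16   i=3: 400
  i=4: 237   i=5: 668   i=6: 178   i=7: 695
Match at i=7, j=24: x = 7·28 + 24 = 220.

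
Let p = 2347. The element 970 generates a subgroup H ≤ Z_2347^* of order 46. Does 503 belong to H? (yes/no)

yes

503 ∈ ⟨970⟩ iff 503^46 ≡ 1 (mod 2347), since |⟨970⟩| = 46.
503^46 mod 2347 = 1.
Since 1 = 1, 503 lies in the subgroup.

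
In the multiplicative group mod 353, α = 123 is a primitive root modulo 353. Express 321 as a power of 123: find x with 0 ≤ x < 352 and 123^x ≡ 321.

188

Baby-step giant-step with m = ceil(sqrt(352)) = 19.
Baby table (123^j mod 353 for j=0..18):
  0:1  1:123  2:303  3:204  4:29  5:37  6:315  7:268
  8:135  9:14  10:310  11:6  12:32  13:53  14:165  15:174
  16:222  17:125  18:196
Giant step factor: 123^(-19) ≡ 241 (mod 353).
Scan 321·241^i mod 353 for i = 0, 1, …:
  i=0: 321   i=1: 54   i=2: 306   i=3: 322
  i=4: 295   i=5: 142   i=6: 334   i=7: 10
  i=8: 292   i=9: 125
Match at i=9, j=17: x = 9·19 + 17 = 188.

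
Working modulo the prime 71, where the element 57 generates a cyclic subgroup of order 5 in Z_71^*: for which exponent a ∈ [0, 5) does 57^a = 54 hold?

2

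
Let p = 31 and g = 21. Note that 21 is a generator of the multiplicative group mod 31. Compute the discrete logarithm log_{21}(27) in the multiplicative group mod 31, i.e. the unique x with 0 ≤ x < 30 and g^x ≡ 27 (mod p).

Successive powers of 21 modulo 31:
  21^0=1  21^1=21  21^2=7  21^3=23  21^4=18  21^5=6
  21^6=2  21^7=11  21^8=14  21^9=15  21^10=5  21^11=12
  21^12=4  21^13=22  21^14=28  21^15=30  21^16=10  21^17=24
  21^18=8  21^19=13  21^20=25  21^21=29  21^22=20  21^23=17
  21^24=16  21^25=26  21^26=19  21^27=27
So 21^27 ≡ 27 (mod 31), giving x = 27.

27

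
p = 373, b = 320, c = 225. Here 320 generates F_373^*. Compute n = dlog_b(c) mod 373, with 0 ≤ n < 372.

Baby-step giant-step with m = ceil(sqrt(372)) = 20.
Baby table (320^j mod 373 for j=0..19):
  0:1  1:320  2:198  3:323  4:39  5:171  6:262  7:288
  8:29  9:328  10:147  11:42  12:12  13:110  14:138  15:146
  16:95  17:187  18:160  19:99
Giant step factor: 320^(-20) ≡ 179 (mod 373).
Scan 225·179^i mod 373 for i = 0, 1, …:
  i=0: 225   i=1: 364   i=2: 254   i=3: 333
  i=4: 300   i=5: 361   i=6: 90   i=7: 71
  i=8: 27   i=9: 357     …   i=13: 103
  i=14: 160
Match at i=14, j=18: n = 14·20 + 18 = 298.

298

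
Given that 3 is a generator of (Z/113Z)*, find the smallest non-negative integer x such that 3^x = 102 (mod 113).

18

Successive powers of 3 modulo 113:
  3^0=1  3^1=3  3^2=9  3^3=27  3^4=81  3^5=17
  3^6=51  3^7=40  3^8=7  3^9=21  3^10=63  3^11=76
  3^12=2  3^13=6  3^14=18  3^15=54  3^16=49  3^17=34
  3^18=102
So 3^18 ≡ 102 (mod 113), giving x = 18.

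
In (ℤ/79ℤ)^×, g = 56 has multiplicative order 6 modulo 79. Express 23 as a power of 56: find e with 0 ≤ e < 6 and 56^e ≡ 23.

Successive powers of 56 modulo 79:
  56^0=1  56^1=56  56^2=55  56^3=78  56^4=23
So 56^4 ≡ 23 (mod 79), giving e = 4.

4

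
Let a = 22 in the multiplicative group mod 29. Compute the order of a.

14

The order of 22 must divide p − 1 = 28 = 2^2 · 7.
Divisors: 1, 2, 4, 7, 14, 28.
Check each in increasing order: 22^1 ≡ 22;  22^2 ≡ 20;  22^4 ≡ 23;  22^7 ≡ 28;  22^14 ≡ 1.
Smallest exponent giving 1 is 14.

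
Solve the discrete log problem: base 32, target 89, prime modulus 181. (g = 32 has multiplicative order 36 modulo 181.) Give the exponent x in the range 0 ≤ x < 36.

Successive powers of 32 modulo 181:
  32^0=1  32^1=32  32^2=119  32^3=7  32^4=43  32^5=109
  32^6=49  32^7=120  32^8=39  32^9=162  32^10=116  32^11=92
  32^12=48  32^13=88  32^14=101  32^15=155  32^16=73  32^17=164
  32^18=180  32^19=149  32^20=62  32^21=174  32^22=138  32^23=72
  32^24=132  32^25=61  32^26=142  32^27=19  32^28=65  32^29=89
So 32^29 ≡ 89 (mod 181), giving x = 29.

29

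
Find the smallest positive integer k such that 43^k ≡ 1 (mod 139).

The order of 43 must divide p − 1 = 138 = 2 · 3 · 23.
Divisors: 1, 2, 3, 6, 23, 46, 69, 138.
Check each in increasing order: 43^1 ≡ 43;  43^2 ≡ 42;  43^3 ≡ 138;  43^6 ≡ 1.
Smallest exponent giving 1 is 6.

6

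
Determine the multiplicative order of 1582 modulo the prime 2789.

697

The order of 1582 must divide p − 1 = 2788 = 2^2 · 17 · 41.
Divisors: 1, 2, 4, 17, 34, 41, 68, 82, 164, 697, 1394, 2788.
Check each in increasing order: 1582^1 ≡ 1582;  1582^2 ≡ 991;  1582^4 ≡ 353;  1582^17 ≡ 92;  1582^34 ≡ 97;  1582^41 ≡ 957;  1582^68 ≡ 1042;  1582^82 ≡ 1057;  1582^164 ≡ 1649;  1582^697 ≡ 1.
Smallest exponent giving 1 is 697.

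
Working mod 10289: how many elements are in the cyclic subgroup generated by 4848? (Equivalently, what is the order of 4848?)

10288

The order of 4848 must divide p − 1 = 10288 = 2^4 · 643.
Divisors: 1, 2, 4, 8, 16, 643, 1286, 2572, 5144, 10288.
Check each in increasing order: 4848^1 ≡ 4848;  4848^2 ≡ 3028;  4848^4 ≡ 1285;  4848^8 ≡ 4985;  4848^16 ≡ 2290;  4848^643 ≡ 4397;  4848^1286 ≡ 578;  4848^2572 ≡ 4836;  4848^5144 ≡ 10288;  4848^10288 ≡ 1.
Smallest exponent giving 1 is 10288.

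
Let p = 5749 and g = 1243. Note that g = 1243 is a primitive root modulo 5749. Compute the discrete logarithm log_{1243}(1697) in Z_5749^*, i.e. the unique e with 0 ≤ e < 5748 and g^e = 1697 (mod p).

1316

Baby-step giant-step with m = ceil(sqrt(5748)) = 76.
Baby table (1243^j mod 5749 for j=0..75):
  0:1  1:1243  2:4317  3:2214  4:3980  5:3000  6:3648  7:4252
  8:1905  9:5076  10:2815  11:3653  12:4718  13:494  14:4648  15:5468
  16:1406  17:5711  18:4507  19:2675  20:2103  21:3983  22:980  23:5101
  24:5145  25:2347  26:2578  27:2261  28:4911  29:4684  30:4224  31:1595
  32:4929  33:4062  34:1444  35:1204  36:1832  37:572  38:3869  39:3003
  40:1628  41:5705  42:2798  43:5518  44:317  45:3099  46:227  47:460
  48:2629  49:2415  50:867  51:2618  52:240  53:5121  54:1260  55:2452
  56:866  57:1375  58:1672  59:2907  60:3029  61:5201  62:2967  63:2872
  64:5516  65:3580  66:214  67:1548  68:3998  69:2378  70:868  71:3861
  72:4557  73:1586  74:5240  75:5452
Giant step factor: 1243^(-76) ≡ 4278 (mod 5749).
Scan 1697·4278^i mod 5749 for i = 0, 1, …:
  i=0: 1697   i=1: 4528   i=2: 2403   i=3: 822
  i=4: 3877   i=5: 5690   i=6: 554   i=7: 1424
  i=8: 3681   i=9: 807     …   i=16: 4319
  i=17: 5145
Match at i=17, j=24: e = 17·76 + 24 = 1316.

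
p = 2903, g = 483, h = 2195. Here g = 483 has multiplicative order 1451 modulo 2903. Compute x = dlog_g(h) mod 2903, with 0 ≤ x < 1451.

Baby-step giant-step with m = ceil(sqrt(1451)) = 39.
Baby table (483^j mod 2903 for j=0..38):
  0:1  1:483  2:1049  3:1545  4:164  5:831  6:759  7:819
  8:769  9:2746  10:2550  11:778  12:1287  13:379  14:168  15:2763
  16:2052  17:1193  18:1425  19:264  20:2683  21:1151  22:1460  23:2654
  24:1659  25:69  26:1394  27:2709  28:2097  29:2607  30:2182  31:117
  32:1354  33:807  34:779  35:1770  36:1428  37:1713  38:24
Giant step factor: 483^(-39) ≡ 1016 (mod 2903).
Scan 2195·1016^i mod 2903 for i = 0, 1, …:
  i=0: 2195   i=1: 616   i=2: 1711   i=3: 2382
  i=4: 1913   i=5: 1501   i=6: 941   i=7: 969
  i=8: 387   i=9: 1287
Match at i=9, j=12: x = 9·39 + 12 = 363.

363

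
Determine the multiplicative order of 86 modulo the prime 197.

196

The order of 86 must divide p − 1 = 196 = 2^2 · 7^2.
Divisors: 1, 2, 4, 7, 14, 28, 49, 98, 196.
Check each in increasing order: 86^1 ≡ 86;  86^2 ≡ 107;  86^4 ≡ 23;  86^7 ≡ 68;  86^14 ≡ 93;  86^28 ≡ 178;  86^49 ≡ 14;  86^98 ≡ 196;  86^196 ≡ 1.
Smallest exponent giving 1 is 196.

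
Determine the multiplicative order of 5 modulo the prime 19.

9

The order of 5 must divide p − 1 = 18 = 2 · 3^2.
Divisors: 1, 2, 3, 6, 9, 18.
Check each in increasing order: 5^1 ≡ 5;  5^2 ≡ 6;  5^3 ≡ 11;  5^6 ≡ 7;  5^9 ≡ 1.
Smallest exponent giving 1 is 9.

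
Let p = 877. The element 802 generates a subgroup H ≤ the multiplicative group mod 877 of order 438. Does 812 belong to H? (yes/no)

812 ∈ ⟨802⟩ iff 812^438 ≡ 1 (mod 877), since |⟨802⟩| = 438.
812^438 mod 877 = 1.
Since 1 = 1, 812 lies in the subgroup.

yes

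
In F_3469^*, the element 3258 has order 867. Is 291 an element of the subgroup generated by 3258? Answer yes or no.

no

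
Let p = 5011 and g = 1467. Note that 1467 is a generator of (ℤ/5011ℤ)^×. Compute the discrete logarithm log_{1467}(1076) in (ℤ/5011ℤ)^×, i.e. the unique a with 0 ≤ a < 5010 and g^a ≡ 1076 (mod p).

Baby-step giant-step with m = ceil(sqrt(5010)) = 71.
Baby table (1467^j mod 5011 for j=0..70):
  0:1  1:1467  2:2370  3:4167  4:4580  5:4120  6:774  7:2972
  8:354  9:3185  10:2143  11:1884  12:2767  13:279  14:3402  15:4789
  16:41  17:15  18:1961  19:473  20:2373  21:3557  22:1668  23:1588
  24:4492  25:299  26:2676  27:2079  28:3205  29:1417  30:4185  31:920
  32:1681  33:615  34:225  35:4360  36:2084  37:518  38:3245  39:4976
  40:3776  41:2237  42:4485  43:52  44:1119  45:2976  46:1211  47:2643
  48:3778  49:160  50:4214  51:3375  52:257  53:1194  54:2759  55:3576
  56:4486  57:1519  58:3489  59:2132  60:780  61:1752  62:4552  63:3132
  64:4568  65:1549  66:2400  67:3078  68:515  69:3855  70:2877
Giant step factor: 1467^(-71) ≡ 3369 (mod 5011).
Scan 1076·3369^i mod 5011 for i = 0, 1, …:
  i=0: 1076   i=1: 2091   i=2: 4124   i=3: 3264
  i=4: 2282   i=5: 1184   i=6: 140   i=7: 626
  i=8: 4374   i=9: 3666     …   i=63: 569
  i=64: 2759
Match at i=64, j=54: a = 64·71 + 54 = 4598.

4598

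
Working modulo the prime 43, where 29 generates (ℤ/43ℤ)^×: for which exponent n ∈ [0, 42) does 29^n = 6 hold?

14

Successive powers of 29 modulo 43:
  29^0=1  29^1=29  29^2=24  29^3=8  29^4=17  29^5=20
  29^6=21  29^7=7  29^8=31  29^9=39  29^10=13  29^11=33
  29^12=11  29^13=18  29^14=6
So 29^14 ≡ 6 (mod 43), giving n = 14.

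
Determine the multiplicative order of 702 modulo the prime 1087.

The order of 702 must divide p − 1 = 1086 = 2 · 3 · 181.
Divisors: 1, 2, 3, 6, 181, 362, 543, 1086.
Check each in increasing order: 702^1 ≡ 702;  702^2 ≡ 393;  702^3 ≡ 875;  702^6 ≡ 377;  702^181 ≡ 1.
Smallest exponent giving 1 is 181.

181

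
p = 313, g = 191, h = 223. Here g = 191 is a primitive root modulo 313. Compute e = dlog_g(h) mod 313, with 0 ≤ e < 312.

77

Baby-step giant-step with m = ceil(sqrt(312)) = 18.
Baby table (191^j mod 313 for j=0..17):
  0:1  1:191  2:173  3:178  4:194  5:120  6:71  7:102
  8:76  9:118  10:2  11:69  12:33  13:43  14:75  15:240
  16:142  17:204
Giant step factor: 191^(-18) ≡ 278 (mod 313).
Scan 223·278^i mod 313 for i = 0, 1, …:
  i=0: 223   i=1: 20   i=2: 239   i=3: 86
  i=4: 120
Match at i=4, j=5: e = 4·18 + 5 = 77.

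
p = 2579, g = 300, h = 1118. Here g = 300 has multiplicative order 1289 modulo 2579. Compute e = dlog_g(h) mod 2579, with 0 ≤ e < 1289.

190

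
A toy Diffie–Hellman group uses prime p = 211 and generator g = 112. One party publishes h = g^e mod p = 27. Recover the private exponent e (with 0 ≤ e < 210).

183

Baby-step giant-step with m = ceil(sqrt(210)) = 15.
Baby table (112^j mod 211 for j=0..14):
  0:1  1:112  2:95  3:90  4:163  5:110  6:82  7:111
  8:194  9:206  10:73  11:158  12:183  13:29  14:83
Giant step factor: 112^(-15) ≡ 88 (mod 211).
Scan 27·88^i mod 211 for i = 0, 1, …:
  i=0: 27   i=1: 55   i=2: 198   i=3: 122
  i=4: 186   i=5: 121   i=6: 98   i=7: 184
  i=8: 156   i=9: 13   i=10: 89   i=11: 25
  i=12: 90
Match at i=12, j=3: e = 12·15 + 3 = 183.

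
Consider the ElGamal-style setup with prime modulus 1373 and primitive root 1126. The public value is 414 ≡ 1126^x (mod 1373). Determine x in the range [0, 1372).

537

Baby-step giant-step with m = ceil(sqrt(1372)) = 38.
Baby table (1126^j mod 1373 for j=0..37):
  0:1  1:1126  2:597  3:825  4:802  5:991  6:990  7:1237
  8:640  9:1188  10:386  11:768  12:1151  13:1287  14:647  15:832
  16:446  17:1051  18:1273  19:1359  20:712  21:1253  22:807  23:1129
  24:1229  25:1243  26:531  27:651  28:1217  29:88  30:232  31:362
  32:1204  33:553  34:709  35:621  36:389  37:27
Giant step factor: 1126^(-38) ≡ 1366 (mod 1373).
Scan 414·1366^i mod 1373 for i = 0, 1, …:
  i=0: 414   i=1: 1221   i=2: 1064   i=3: 790
  i=4: 1335   i=5: 266   i=6: 884   i=7: 677
  i=8: 753   i=9: 221     …   i=13: 643
  i=14: 991
Match at i=14, j=5: x = 14·38 + 5 = 537.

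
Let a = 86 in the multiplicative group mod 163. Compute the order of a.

54

The order of 86 must divide p − 1 = 162 = 2 · 3^4.
Divisors: 1, 2, 3, 6, 9, 18, 27, 54, 81, 162.
Check each in increasing order: 86^1 ≡ 86;  86^2 ≡ 61;  86^3 ≡ 30;  86^6 ≡ 85;  86^9 ≡ 105;  86^18 ≡ 104;  86^27 ≡ 162;  86^54 ≡ 1.
Smallest exponent giving 1 is 54.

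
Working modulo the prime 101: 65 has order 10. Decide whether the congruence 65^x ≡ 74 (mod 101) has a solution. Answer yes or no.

74 ∈ ⟨65⟩ iff 74^10 ≡ 1 (mod 101), since |⟨65⟩| = 10.
74^10 mod 101 = 6.
Since 6 ≠ 1, 74 does not lie in the subgroup.

no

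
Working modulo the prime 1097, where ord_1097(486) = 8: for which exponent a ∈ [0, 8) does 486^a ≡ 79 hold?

Successive powers of 486 modulo 1097:
  486^0=1  486^1=486  486^2=341  486^3=79
So 486^3 ≡ 79 (mod 1097), giving a = 3.

3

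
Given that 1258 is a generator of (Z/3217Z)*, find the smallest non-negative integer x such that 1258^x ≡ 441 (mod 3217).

Baby-step giant-step with m = ceil(sqrt(3216)) = 57.
Baby table (1258^j mod 3217 for j=0..56):
  0:1  1:1258  2:3017  3:2543  4:1396  5:2903  6:679  7:1677
  8:2531  9:2385  10:2086  11:2333  12:1010  13:3082  14:671  15:1264
  16:914  17:1343  18:569  19:1628  20:2012  21:2534  22:2942  23:1486
  24:311  25:1981  26:2140  27:2708  28:3078  29:2073  30:2064  31:393
  32:2193  33:1825  34:2129  35:1738  36:2061  37:3053  38:2793  39:630
  40:1158  41:2680  42:24  43:1239  44:1634  45:3126  46:1334  47:2115
  48:211  49:1644  50:2838  51:2551  52:1809  53:1303  54:1721  55:3194
  56:19
Giant step factor: 1258^(-57) ≡ 3110 (mod 3217).
Scan 441·3110^i mod 3217 for i = 0, 1, …:
  i=0: 441   i=1: 1068   i=2: 1536   i=3: 2932
  i=4: 1542   i=5: 2290   i=6: 2679   i=7: 2877
  i=8: 993   i=9: 3127     …   i=19: 1383
  i=20: 1
Match at i=20, j=0: x = 20·57 + 0 = 1140.

1140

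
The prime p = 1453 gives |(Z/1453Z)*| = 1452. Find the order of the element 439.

1452

The order of 439 must divide p − 1 = 1452 = 2^2 · 3 · 11^2.
Divisors: 1, 2, 3, 4, 6, 11, 12, 22, 33, 44, 66, 121, 132, 242, 363, 484, 726, 1452.
Check each in increasing order: 439^1 ≡ 439;  439^2 ≡ 925;  439^3 ≡ 688;  439^4 ≡ 1261;  439^6 ≡ 1119;  439^11 ≡ 317;  439^12 ≡ 1128;  439^22 ≡ 232;  439^33 ≡ 894;  439^44 ≡ 63;  439^66 ≡ 86;  439^121 ≡ 60;  439^132 ≡ 131;  439^242 ≡ 694;  439^363 ≡ 956;  439^484 ≡ 693;  439^726 ≡ 1452;  439^1452 ≡ 1.
Smallest exponent giving 1 is 1452.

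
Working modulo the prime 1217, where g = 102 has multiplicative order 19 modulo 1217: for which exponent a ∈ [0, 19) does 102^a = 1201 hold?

Successive powers of 102 modulo 1217:
  102^0=1  102^1=102  102^2=668  102^3=1201
So 102^3 ≡ 1201 (mod 1217), giving a = 3.

3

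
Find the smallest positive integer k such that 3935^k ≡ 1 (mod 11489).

The order of 3935 must divide p − 1 = 11488 = 2^5 · 359.
Divisors: 1, 2, 4, 8, 16, 32, 359, 718, 1436, 2872, 5744, 11488.
Check each in increasing order: 3935^1 ≡ 3935;  3935^2 ≡ 8542;  3935^4 ≡ 10614;  3935^8 ≡ 7351;  3935^16 ≡ 4434;  3935^32 ≡ 2677;  3935^359 ≡ 8364;  3935^718 ≡ 11464;  3935^1436 ≡ 625;  3935^2872 ≡ 11488;  3935^5744 ≡ 1.
Smallest exponent giving 1 is 5744.

5744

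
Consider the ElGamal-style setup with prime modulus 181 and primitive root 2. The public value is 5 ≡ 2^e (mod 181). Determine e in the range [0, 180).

Baby-step giant-step with m = ceil(sqrt(180)) = 14.
Baby table (2^j mod 181 for j=0..13):
  0:1  1:2  2:4  3:8  4:16  5:32  6:64  7:128
  8:75  9:150  10:119  11:57  12:114  13:47
Giant step factor: 2^(-14) ≡ 52 (mod 181).
Scan 5·52^i mod 181 for i = 0, 1, …:
  i=0: 5   i=1: 79   i=2: 126   i=3: 36
  i=4: 62   i=5: 147   i=6: 42   i=7: 12
  i=8: 81   i=9: 49   i=10: 14   i=11: 4
Match at i=11, j=2: e = 11·14 + 2 = 156.

156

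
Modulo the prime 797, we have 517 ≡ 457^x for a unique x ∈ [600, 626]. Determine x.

Compute 457^600 mod 797 = 130, then multiply by 457 repeatedly:
  457^600=130  457^601=432  457^602=565  457^603=774  457^604=647
  457^605=789  457^606=329  457^607=517
Found 517 at exponent 607.

607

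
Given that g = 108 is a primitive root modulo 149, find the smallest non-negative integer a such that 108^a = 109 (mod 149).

Baby-step giant-step with m = ceil(sqrt(148)) = 13.
Baby table (108^j mod 149 for j=0..12):
  0:1  1:108  2:42  3:66  4:125  5:90  6:35  7:55
  8:129  9:75  10:54  11:21  12:33
Giant step factor: 108^(-13) ≡ 62 (mod 149).
Scan 109·62^i mod 149 for i = 0, 1, …:
  i=0: 109   i=1: 53   i=2: 8   i=3: 49
  i=4: 58   i=5: 20   i=6: 48   i=7: 145
  i=8: 50   i=9: 120   i=10: 139   i=11: 125
Match at i=11, j=4: a = 11·13 + 4 = 147.

147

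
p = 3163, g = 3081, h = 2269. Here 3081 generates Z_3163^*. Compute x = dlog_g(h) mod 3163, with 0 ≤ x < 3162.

3154

Baby-step giant-step with m = ceil(sqrt(3162)) = 57.
Baby table (3081^j mod 3163 for j=0..56):
  0:1  1:3081  2:398  3:2157  4:254  5:1313  6:3039  7:679
  8:1256  9:1387  10:134  11:1664  12:2724  13:1205  14:2406  15:1977
  16:2362  17:2422  18:665  19:2404  20:2141  21:1566  22:1271  23:157
  24:2941  25:2389  26:208  27:1922  28:546  29:2673  30:2224  31:1086
  32:2675  33:2060  34:1882  35:663  36:2568  37:1345  38:415  39:763
  40:694  41:26  42:1031  43:859  44:2311  45:278  46:2508  47:3102
  48:1839  49:1026  50:1269  51:321  52:2145  53:1238  54:2863  55:2459
  56:794
Giant step factor: 3081^(-57) ≡ 813 (mod 3163).
Scan 2269·813^i mod 3163 for i = 0, 1, …:
  i=0: 2269   i=1: 668   i=2: 2211   i=3: 959
  i=4: 1569   i=5: 908   i=6: 1225   i=7: 2743
  i=8: 144   i=9: 41     …   i=54: 1423
  i=55: 2404
Match at i=55, j=19: x = 55·57 + 19 = 3154.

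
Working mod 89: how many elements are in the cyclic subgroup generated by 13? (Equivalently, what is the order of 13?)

The order of 13 must divide p − 1 = 88 = 2^3 · 11.
Divisors: 1, 2, 4, 8, 11, 22, 44, 88.
Check each in increasing order: 13^1 ≡ 13;  13^2 ≡ 80;  13^4 ≡ 81;  13^8 ≡ 64;  13^11 ≡ 77;  13^22 ≡ 55;  13^44 ≡ 88;  13^88 ≡ 1.
Smallest exponent giving 1 is 88.

88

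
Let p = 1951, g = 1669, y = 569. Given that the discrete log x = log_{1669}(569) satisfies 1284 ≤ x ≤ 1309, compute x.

1288

Compute 1669^1284 mod 1951 = 1779, then multiply by 1669 repeatedly:
  1669^1284=1779  1669^1285=1680  1669^1286=333  1669^1287=1693  1669^1288=569
Found 569 at exponent 1288.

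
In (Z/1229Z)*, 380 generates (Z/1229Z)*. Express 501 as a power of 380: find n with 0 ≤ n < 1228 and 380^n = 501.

730

Baby-step giant-step with m = ceil(sqrt(1228)) = 36.
Baby table (380^j mod 1229 for j=0..35):
  0:1  1:380  2:607  3:837  4:978  5:482  6:39  7:72
  8:322  9:689  10:43  11:363  12:292  13:350  14:268  15:1062
  16:448  17:638  18:327  19:131  20:620  21:861  22:266  23:302
  24:463  25:193  26:829  27:396  28:542  29:717  30:851  31:153
  32:377  33:696  34:245  35:925
Giant step factor: 380^(-36) ≡ 205 (mod 1229).
Scan 501·205^i mod 1229 for i = 0, 1, …:
  i=0: 501   i=1: 698   i=2: 526   i=3: 907
  i=4: 356   i=5: 469   i=6: 283   i=7: 252
  i=8: 42   i=9: 7     …   i=19: 258
  i=20: 43
Match at i=20, j=10: n = 20·36 + 10 = 730.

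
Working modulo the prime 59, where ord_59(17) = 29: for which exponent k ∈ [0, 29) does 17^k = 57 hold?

8

Successive powers of 17 modulo 59:
  17^0=1  17^1=17  17^2=53  17^3=16  17^4=36  17^5=22
  17^6=20  17^7=45  17^8=57
So 17^8 ≡ 57 (mod 59), giving k = 8.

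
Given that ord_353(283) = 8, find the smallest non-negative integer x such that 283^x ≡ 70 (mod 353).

Successive powers of 283 modulo 353:
  283^0=1  283^1=283  283^2=311  283^3=116  283^4=352  283^5=70
So 283^5 ≡ 70 (mod 353), giving x = 5.

5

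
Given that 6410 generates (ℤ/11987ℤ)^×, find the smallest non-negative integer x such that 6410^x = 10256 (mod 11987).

Baby-step giant-step with m = ceil(sqrt(11986)) = 110.
Baby table (6410^j mod 11987 for j=0..109):
  0:1  1:6410  2:8651  3:1048  4:4960  5:4076  6:7487  7:7709
  8:4276  9:6878  10:11781  11:10097  12:3957  13:11865  14:9122  15:11421
  16:4001  17:6217  18:6182  19:9585  20:6475  21:5756  22:11961  23:1158
  24:2827  25:8713  26:2897  27:1907  28:9117  29:3345  30:8694  31:977
  32:5356  33:1192  34:5001  35:3172  36:2568  37:2729  38:3857  39:6176
  40:7086  41:2517  42:11455  43:6175  44:676  45:5853  46:10407  47:1215
  48:8587  49:10353  50:2698  51:8926  52:1709  53:10559  54:4588  55:4969
  56:1831  57:1437  58:5154  59:968  60:7601  61:7242  62:7556  63:6480
  64:1845  65:7268  66:6398  67:3653  68:5119  69:4371  70:4491  71:6523
  72:1774  73:7664  74:3514  75:1167  76:582  77:2663  78:342  79:10586
  80:9840  81:10793  82:6153  83:3500  84:7323  85:11325  86:11965  87:2824
  88:1470  89:918  90:10750  91:6224  92:3104  93:10207  94:1824  95:4515
  96:4532  97:5619  98:8842  99:2684  100:3095  101:465  102:7874  103:7070
  104:7840  105:4896  106:1394  107:5225  108:572  109:10485
Giant step factor: 6410^(-110) ≡ 2096 (mod 11987).
Scan 10256·2096^i mod 11987 for i = 0, 1, …:
  i=0: 10256   i=1: 3885   i=2: 3787   i=3: 2158
  i=4: 4069   i=5: 5867   i=6: 10557   i=7: 11457
  i=8: 3911   i=9: 10335     …   i=83: 3091
  i=84: 5756
Match at i=84, j=21: x = 84·110 + 21 = 9261.

9261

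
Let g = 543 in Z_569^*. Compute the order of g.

The order of 543 must divide p − 1 = 568 = 2^3 · 71.
Divisors: 1, 2, 4, 8, 71, 142, 284, 568.
Check each in increasing order: 543^1 ≡ 543;  543^2 ≡ 107;  543^4 ≡ 69;  543^8 ≡ 209;  543^71 ≡ 1.
Smallest exponent giving 1 is 71.

71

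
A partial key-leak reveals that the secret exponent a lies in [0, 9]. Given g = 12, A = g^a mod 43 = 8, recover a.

3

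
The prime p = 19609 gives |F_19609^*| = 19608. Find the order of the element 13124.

19608

The order of 13124 must divide p − 1 = 19608 = 2^3 · 3 · 19 · 43.
Divisors: 1, 2, 3, 4, 6, 8, 12, 19, 24, 38, 43, 57, 76, 86, 114, 129, 152, 172, 228, 258, 344, 456, 516, 817, 1032, 1634, 2451, 3268, 4902, 6536, 9804, 19608.
Check each in increasing order: 13124^1 ≡ 13124;  13124^2 ≡ 13529;  13124^3 ≡ 14710;  13124^4 ≡ 3435;  13124^6 ≡ 18394;  13124^8 ≡ 14216;  13124^12 ≡ 5550;  13124^19 ≡ 4177;  13124^24 ≡ 16370;  13124^38 ≡ 14928;  13124^43 ≡ 907;  13124^57 ≡ 17245;  13124^76 ≡ 8508;  13124^86 ≡ 18680;  13124^114 ≡ 19540;  13124^129 ≡ 584;  13124^152 ≡ 9245;  13124^172 ≡ 245;  13124^228 ≡ 4761;  13124^258 ≡ 7703;  13124^344 ≡ 1198;  13124^456 ≡ 18726;  13124^516 ≡ 18984;  13124^817 ≡ 11649;  13124^1032 ≡ 18054;  13124^1634 ≡ 4921;  13124^2451 ≡ 7622;  13124^3268 ≡ 18735;  13124^4902 ≡ 13026;  13124^6536 ≡ 18734;  13124^9804 ≡ 19608;  13124^19608 ≡ 1.
Smallest exponent giving 1 is 19608.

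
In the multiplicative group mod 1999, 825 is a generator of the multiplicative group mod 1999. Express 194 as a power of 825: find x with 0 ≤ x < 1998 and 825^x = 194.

Baby-step giant-step with m = ceil(sqrt(1998)) = 45.
Baby table (825^j mod 1999 for j=0..44):
  0:1  1:825  2:965  3:523  4:1690  5:947  6:1665  7:312
  8:1528  9:1230  10:1257  11:1543  12:1611  13:1739  14:1392  15:974
  16:1951  17:380  18:1656  19:883  20:839  21:521  22:40  23:1016
  24:619  25:930  26:1633  27:1898  28:633  29:486  30:1150  31:1224
  32:305  33:1750  34:472  35:1594  36:1707  37:979  38:79  39:1207
  40:273  41:1337  42:1576  43:850  44:1600
Giant step factor: 825^(-45) ≡ 1578 (mod 1999).
Scan 194·1578^i mod 1999 for i = 0, 1, …:
  i=0: 194   i=1: 285   i=2: 1954   i=3: 954
  i=4: 165   i=5: 500   i=6: 1394   i=7: 832
  i=8: 1552   i=9: 281     …   i=38: 680
  i=39: 1576
Match at i=39, j=42: x = 39·45 + 42 = 1797.

1797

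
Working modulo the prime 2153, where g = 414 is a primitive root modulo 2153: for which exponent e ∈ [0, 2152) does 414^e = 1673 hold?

1840

Baby-step giant-step with m = ceil(sqrt(2152)) = 47.
Baby table (414^j mod 2153 for j=0..46):
  0:1  1:414  2:1309  3:1523  4:1846  5:2082  6:748  7:1793
  8:1670  9:267  10:735  11:717  12:1877  13:1998  14:420  15:1640
  16:765  17:219  18:240  19:322  20:1975  21:1663  22:1675  23:184
  24:821  25:1873  26:342  27:1643  28:2007  29:1993  30:503  31:1554
  32:1762  33:1754  34:595  35:888  36:1622  37:1925  38:340  39:815
  40:1542  41:1100  42:1117  43:1696  44:266  45:321  46:1561
Giant step factor: 414^(-47) ≡ 371 (mod 2153).
Scan 1673·371^i mod 2153 for i = 0, 1, …:
  i=0: 1673   i=1: 619   i=2: 1431   i=3: 1263
  i=4: 1372   i=5: 904   i=6: 1669   i=7: 1288
  i=8: 2035   i=9: 1435     …   i=38: 1740
  i=39: 1793
Match at i=39, j=7: e = 39·47 + 7 = 1840.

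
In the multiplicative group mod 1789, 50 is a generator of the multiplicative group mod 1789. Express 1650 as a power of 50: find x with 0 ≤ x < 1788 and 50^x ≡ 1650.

986

Baby-step giant-step with m = ceil(sqrt(1788)) = 43.
Baby table (50^j mod 1789 for j=0..42):
  0:1  1:50  2:711  3:1559  4:1023  5:1058  6:1019  7:858
  8:1753  9:1778  10:1239  11:1124  12:741  13:1270  14:885  15:1314
  16:1296  17:396  18:121  19:683  20:159  21:794  22:342  23:999
  24:1647  25:56  26:1011  27:458  28:1432  29:40  30:211  31:1605
  32:1534  33:1562  34:1173  35:1402  36:329  37:349  38:1349  39:1257
  40:235  41:1016  42:708
Giant step factor: 50^(-43) ≡ 419 (mod 1789).
Scan 1650·419^i mod 1789 for i = 0, 1, …:
  i=0: 1650   i=1: 796   i=2: 770   i=3: 610
  i=4: 1552   i=5: 881   i=6: 605   i=7: 1246
  i=8: 1475   i=9: 820     …   i=21: 150
  i=22: 235
Match at i=22, j=40: x = 22·43 + 40 = 986.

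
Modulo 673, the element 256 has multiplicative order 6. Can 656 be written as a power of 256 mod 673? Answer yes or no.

656 ∈ ⟨256⟩ iff 656^6 ≡ 1 (mod 673), since |⟨256⟩| = 6.
656^6 mod 673 = 424.
Since 424 ≠ 1, 656 does not lie in the subgroup.

no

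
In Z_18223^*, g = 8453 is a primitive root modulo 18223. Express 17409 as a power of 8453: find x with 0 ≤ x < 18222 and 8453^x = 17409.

Baby-step giant-step with m = ceil(sqrt(18222)) = 135.
Baby table (8453^j mod 18223 for j=0..134):
  0:1  1:8453  2:826  3:2769  4:8025  5:9319  6:13701  7:7388
  8:543  9:16006  10:11166  11:9281  12:2278  13:12446  14:4659  15:2624
  16:3281  17:17110  18:13102  19:10035  20:16013  21:15668  22:15063  23:3438
  24:13952  25:15223  26:7416  27:328  28:2688  29:15806  30:15305  31:8088
  32:13391  33:11070  34:17828  35:14097  36:1744  37:17848  38:927  39:41
  40:336  41:15643  42:4191  43:1011  44:17619  45:15051  46:11340  47:4040
  48:218  49:2231  50:16061  51:2283  52:42  53:8789  54:16469  55:6960
  56:9036  57:8715  58:10529  59:505  60:4583  61:16224  62:13397  63:7119
  64:4561  65:12488  66:13448  67:870  68:10241  69:7923  70:3594  71:2341
  72:16518  73:2028  74:13064  75:16835  76:2848  77:1561  78:1681  79:13776
  80:3558  81:7824  82:5005  83:11682  84:15732  85:9365  86:1633  87:8938
  88:356  89:2473  90:2488  91:1722  92:14112  93:978  94:12015  95:6016
  96:11078  97:12560  98:2482  99:5673  100:9156  101:2587  102:311  103:4771
  104:1764  105:4678  106:17447  107:752  108:15052  109:1570  110:4866  111:2987
  112:10256  113:7157  114:15984  115:7430  116:9332  117:14252  118:18126  119:94
  120:10993  121:4752  122:5164  123:7207  124:1282  125:12284  126:1998  127:14596
  128:10278  129:10893  130:15933  131:13679  132:3652  133:594  134:9757
Giant step factor: 8453^(-135) ≡ 6961 (mod 18223).
Scan 17409·6961^i mod 18223 for i = 0, 1, …:
  i=0: 17409   i=1: 1099   i=2: 14702   i=3: 254
  i=4: 463   i=5: 15695   i=6: 6010   i=7: 13825
  i=8: 162   i=9: 16079     …   i=130: 13786
  i=131: 2028
Match at i=131, j=73: x = 131·135 + 73 = 17758.

17758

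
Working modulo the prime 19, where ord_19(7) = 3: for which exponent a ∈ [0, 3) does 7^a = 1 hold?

Successive powers of 7 modulo 19:
  7^0=1
So 7^0 ≡ 1 (mod 19), giving a = 0.

0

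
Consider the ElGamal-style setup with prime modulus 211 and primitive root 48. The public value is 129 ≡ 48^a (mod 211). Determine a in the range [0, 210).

159

Baby-step giant-step with m = ceil(sqrt(210)) = 15.
Baby table (48^j mod 211 for j=0..14):
  0:1  1:48  2:194  3:28  4:78  5:157  6:151  7:74
  8:176  9:8  10:173  11:75  12:13  13:202  14:201
Giant step factor: 48^(-15) ≡ 40 (mod 211).
Scan 129·40^i mod 211 for i = 0, 1, …:
  i=0: 129   i=1: 96   i=2: 42   i=3: 203
  i=4: 102   i=5: 71   i=6: 97   i=7: 82
  i=8: 115   i=9: 169   i=10: 8
Match at i=10, j=9: a = 10·15 + 9 = 159.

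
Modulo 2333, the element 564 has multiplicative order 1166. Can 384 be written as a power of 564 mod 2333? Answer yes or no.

yes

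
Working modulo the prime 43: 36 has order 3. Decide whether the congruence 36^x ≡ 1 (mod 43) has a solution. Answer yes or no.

yes

⟨36⟩ has order 3; its elements mod 43 are {1, 6, 36}.
1 is in this set.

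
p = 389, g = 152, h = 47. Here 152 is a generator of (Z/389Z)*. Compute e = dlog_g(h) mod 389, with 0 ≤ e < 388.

Baby-step giant-step with m = ceil(sqrt(388)) = 20.
Baby table (152^j mod 389 for j=0..19):
  0:1  1:152  2:153  3:305  4:69  5:374  6:54  7:39
  8:93  9:132  10:225  11:357  12:193  13:161  14:354  15:126
  16:91  17:217  18:308  19:136
Giant step factor: 152^(-20) ≡ 290 (mod 389).
Scan 47·290^i mod 389 for i = 0, 1, …:
  i=0: 47   i=1: 15   i=2: 71   i=3: 362
  i=4: 339   i=5: 282   i=6: 90   i=7: 37
  i=8: 227   i=9: 89   i=10: 136
Match at i=10, j=19: e = 10·20 + 19 = 219.

219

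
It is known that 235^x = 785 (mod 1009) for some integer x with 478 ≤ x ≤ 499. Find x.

478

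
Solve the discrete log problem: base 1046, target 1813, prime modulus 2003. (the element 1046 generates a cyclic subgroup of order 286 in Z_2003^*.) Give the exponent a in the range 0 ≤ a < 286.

219

Baby-step giant-step with m = ceil(sqrt(286)) = 17.
Baby table (1046^j mod 2003 for j=0..16):
  0:1  1:1046  2:478  3:1241  4:142  5:310  6:1777  7:1961
  8:134  9:1957  10:1959  11:45  12:1001  13:1480  14:1764  15:381
  16:1932
Giant step factor: 1046^(-17) ≡ 1835 (mod 2003).
Scan 1813·1835^i mod 2003 for i = 0, 1, …:
  i=0: 1813   i=1: 1875   i=2: 1474   i=3: 740
  i=4: 1869   i=5: 479   i=6: 1651   i=7: 1049
  i=8: 32   i=9: 633   i=10: 1818   i=11: 1035
  i=12: 381
Match at i=12, j=15: a = 12·17 + 15 = 219.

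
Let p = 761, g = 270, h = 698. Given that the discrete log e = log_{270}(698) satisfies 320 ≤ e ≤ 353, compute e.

343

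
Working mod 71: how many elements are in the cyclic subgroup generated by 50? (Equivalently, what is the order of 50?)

35

The order of 50 must divide p − 1 = 70 = 2 · 5 · 7.
Divisors: 1, 2, 5, 7, 10, 14, 35, 70.
Check each in increasing order: 50^1 ≡ 50;  50^2 ≡ 15;  50^5 ≡ 32;  50^7 ≡ 54;  50^10 ≡ 30;  50^14 ≡ 5;  50^35 ≡ 1.
Smallest exponent giving 1 is 35.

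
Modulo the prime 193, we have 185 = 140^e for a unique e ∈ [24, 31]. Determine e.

30

Compute 140^24 mod 193 = 150, then multiply by 140 repeatedly:
  140^24=150  140^25=156  140^26=31  140^27=94  140^28=36
  140^29=22  140^30=185
Found 185 at exponent 30.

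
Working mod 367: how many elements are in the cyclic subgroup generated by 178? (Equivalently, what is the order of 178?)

61

The order of 178 must divide p − 1 = 366 = 2 · 3 · 61.
Divisors: 1, 2, 3, 6, 61, 122, 183, 366.
Check each in increasing order: 178^1 ≡ 178;  178^2 ≡ 122;  178^3 ≡ 63;  178^6 ≡ 299;  178^61 ≡ 1.
Smallest exponent giving 1 is 61.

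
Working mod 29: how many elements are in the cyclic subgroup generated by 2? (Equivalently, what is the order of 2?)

The order of 2 must divide p − 1 = 28 = 2^2 · 7.
Divisors: 1, 2, 4, 7, 14, 28.
Check each in increasing order: 2^1 ≡ 2;  2^2 ≡ 4;  2^4 ≡ 16;  2^7 ≡ 12;  2^14 ≡ 28;  2^28 ≡ 1.
Smallest exponent giving 1 is 28.

28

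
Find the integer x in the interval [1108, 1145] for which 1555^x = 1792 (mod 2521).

Compute 1555^1108 mod 2521 = 2327, then multiply by 1555 repeatedly:
  1555^1108=2327  1555^1109=850  1555^1110=746  1555^1111=370  1555^1112=562
  1555^1113=1644  1555^1114=126  1555^1115=1813  1555^1116=737  1555^1117=1501
  1555^1118=2130  1555^1119=2077  1555^1120=334  1555^1121=44  1555^1122=353
  1555^1123=1858  1555^1124=124  1555^1125=1224  1555^1126=2486  1555^1127=1037
  1555^1128=1616  1555^1129=1964  1555^1130=1089  1555^1131=1804  1555^1132=1868
  1555^1133=548  1555^1134=42  1555^1135=2285  1555^1136=1086  1555^1137=2181
  1555^1138=710  1555^1139=2373  1555^1140=1792
Found 1792 at exponent 1140.

1140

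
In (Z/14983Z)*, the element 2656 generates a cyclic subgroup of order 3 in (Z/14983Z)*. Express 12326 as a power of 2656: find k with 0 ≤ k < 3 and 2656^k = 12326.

2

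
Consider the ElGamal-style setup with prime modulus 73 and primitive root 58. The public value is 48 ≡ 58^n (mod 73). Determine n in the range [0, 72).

Successive powers of 58 modulo 73:
  58^0=1  58^1=58  58^2=6  58^3=56  58^4=36  58^5=44
  58^6=70  58^7=45  58^8=55  58^9=51  58^10=38  58^11=14
  58^12=9  58^13=11  58^14=54  58^15=66  58^16=32  58^17=31
  58^18=46  58^19=40  58^20=57  58^21=21  58^22=50  58^23=53
  58^24=8  58^25=26  58^26=48
So 58^26 ≡ 48 (mod 73), giving n = 26.

26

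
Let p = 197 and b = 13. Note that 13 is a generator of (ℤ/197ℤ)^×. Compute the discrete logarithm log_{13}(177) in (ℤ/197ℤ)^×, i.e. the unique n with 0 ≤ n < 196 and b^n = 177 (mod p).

Baby-step giant-step with m = ceil(sqrt(196)) = 14.
Baby table (13^j mod 197 for j=0..13):
  0:1  1:13  2:169  3:30  4:193  5:145  6:112  7:77
  8:16  9:11  10:143  11:86  12:133  13:153
Giant step factor: 13^(-14) ≡ 83 (mod 197).
Scan 177·83^i mod 197 for i = 0, 1, …:
  i=0: 177   i=1: 113   i=2: 120   i=3: 110
  i=4: 68   i=5: 128   i=6: 183   i=7: 20
  i=8: 84   i=9: 77
Match at i=9, j=7: n = 9·14 + 7 = 133.

133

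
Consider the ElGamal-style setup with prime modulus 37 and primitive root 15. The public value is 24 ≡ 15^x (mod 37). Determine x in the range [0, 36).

Successive powers of 15 modulo 37:
  15^0=1  15^1=15  15^2=3  15^3=8  15^4=9  15^5=24
So 15^5 ≡ 24 (mod 37), giving x = 5.

5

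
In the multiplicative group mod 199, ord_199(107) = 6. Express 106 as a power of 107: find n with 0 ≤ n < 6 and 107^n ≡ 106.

2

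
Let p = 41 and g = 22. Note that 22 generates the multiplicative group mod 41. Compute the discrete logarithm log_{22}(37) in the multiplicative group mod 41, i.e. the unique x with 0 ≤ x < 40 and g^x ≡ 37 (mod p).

8

Successive powers of 22 modulo 41:
  22^0=1  22^1=22  22^2=33  22^3=29  22^4=23  22^5=14
  22^6=21  22^7=11  22^8=37
So 22^8 ≡ 37 (mod 41), giving x = 8.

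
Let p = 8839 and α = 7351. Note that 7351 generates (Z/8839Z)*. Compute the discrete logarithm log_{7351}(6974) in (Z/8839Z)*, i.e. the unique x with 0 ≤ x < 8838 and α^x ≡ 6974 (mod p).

8494

Baby-step giant-step with m = ceil(sqrt(8838)) = 95.
Baby table (7351^j mod 8839 for j=0..94):
  0:1  1:7351  2:4394  3:2588  4:2860  5:4718  6:6621  7:3437
  8:3525  9:5166  10:2922  11:852  12:5040  13:4791  14:4065  15:5995
  16:6830  17:1810  18:2615  19:6879  20:8449  21:5785  22:1106  23:7165
  24:7153  25:7331  26:7637  27:3098  28:4134  29:552  30:651  31:3602
  32:5497  33:5378  34:5670  35:4285  36:5678  37:1220  38:5474  39:4246
  40:1837  41:6634  42:1771  43:7613  44:3454  45:4746  46:313  47:2723
  48:5277  49:5695  50:2441  51:621  52:4047  53:6262  54:7289  55:8260
  56:4169  57:1506  58:4178  59:5792  60:8368  61:2567  62:7591  63:834
  64:5307  65:5250  66:1676  67:7549  68:1457  69:6378  70:2622  71:5302
  72:3851  73:6223  74:3448  75:4835  76:466  77:4873  78:5795  79:3904
  80:6910  81:6516  82:575  83:1783  84:7435  85:3148  86:446  87:8116
  88:6305  89:5178  90:2744  91:546  92:740  93:3755  94:7647
Giant step factor: 7351^(-95) ≡ 2652 (mod 8839).
Scan 6974·2652^i mod 8839 for i = 0, 1, …:
  i=0: 6974   i=1: 3860   i=2: 1158   i=3: 3883
  i=4: 281   i=5: 2736   i=6: 7892   i=7: 7671
  i=8: 4953   i=9: 602     …   i=88: 2368
  i=89: 4246
Match at i=89, j=39: x = 89·95 + 39 = 8494.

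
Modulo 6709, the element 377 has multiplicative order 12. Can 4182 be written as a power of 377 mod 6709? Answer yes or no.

⟨377⟩ has order 12; its elements mod 6709 are {1, 377, 1239, 1240, 2150, 2527, 4182, 4559, 5469, 5470, 6332, 6708}.
4182 is in this set.

yes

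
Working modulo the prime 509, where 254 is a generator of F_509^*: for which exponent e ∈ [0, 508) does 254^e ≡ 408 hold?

Baby-step giant-step with m = ceil(sqrt(508)) = 23.
Baby table (254^j mod 509 for j=0..22):
  0:1  1:254  2:382  3:318  4:350  5:334  6:342  7:338
  8:340  9:339  10:85  11:212  12:403  13:53  14:228  15:395
  16:57  17:226  18:396  19:311  20:99  21:205  22:152
Giant step factor: 254^(-23) ≡ 221 (mod 509).
Scan 408·221^i mod 509 for i = 0, 1, …:
  i=0: 408   i=1: 75   i=2: 287   i=3: 311
Match at i=3, j=19: e = 3·23 + 19 = 88.

88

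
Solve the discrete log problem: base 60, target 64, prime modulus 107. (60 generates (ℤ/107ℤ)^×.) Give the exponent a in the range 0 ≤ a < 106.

Baby-step giant-step with m = ceil(sqrt(106)) = 11.
Baby table (60^j mod 107 for j=0..10):
  0:1  1:60  2:69  3:74  4:53  5:77  6:19  7:70
  8:27  9:15  10:44
Giant step factor: 60^(-11) ≡ 55 (mod 107).
Scan 64·55^i mod 107 for i = 0, 1, …:
  i=0: 64   i=1: 96   i=2: 37   i=3: 2
  i=4: 3   i=5: 58   i=6: 87   i=7: 77
Match at i=7, j=5: a = 7·11 + 5 = 82.

82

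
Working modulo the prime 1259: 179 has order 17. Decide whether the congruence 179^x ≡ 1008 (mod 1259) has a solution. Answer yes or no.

yes

1008 ∈ ⟨179⟩ iff 1008^17 ≡ 1 (mod 1259), since |⟨179⟩| = 17.
1008^17 mod 1259 = 1.
Since 1 = 1, 1008 lies in the subgroup.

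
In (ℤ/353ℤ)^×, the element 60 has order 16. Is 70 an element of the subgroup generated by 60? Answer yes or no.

yes

70 ∈ ⟨60⟩ iff 70^16 ≡ 1 (mod 353), since |⟨60⟩| = 16.
70^16 mod 353 = 1.
Since 1 = 1, 70 lies in the subgroup.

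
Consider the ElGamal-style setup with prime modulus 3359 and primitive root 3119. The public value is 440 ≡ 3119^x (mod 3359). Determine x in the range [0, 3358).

2239

Baby-step giant-step with m = ceil(sqrt(3358)) = 58.
Baby table (3119^j mod 3359 for j=0..57):
  0:1  1:3119  2:497  3:1644  4:1802  5:831  6:2100  7:3209
  8:2410  9:2707  10:1966  11:1779  12:2992  13:746  14:2346  15:1272
  16:389  17:692  18:1870  19:1306  20:2306  21:795  22:663  23:2112
  24:329  25:1656  26:2281  27:77  28:1674  29:1320  30:2305  31:1035
  32:166  33:468  34:1886  35:825  36:181  37:227  38:2623  39:1972
  40:339  41:2615  42:533  43:3081  44:2899  45:2912  46:3151  47:2894
  48:753  49:666  50:1392  51:1820  52:3229  53:969  54:2570  55:1256
  56:870  57:2817
Giant step factor: 3119^(-58) ≡ 62 (mod 3359).
Scan 440·62^i mod 3359 for i = 0, 1, …:
  i=0: 440   i=1: 408   i=2: 1783   i=3: 3058
  i=4: 1492   i=5: 1811   i=6: 1435   i=7: 1636
  i=8: 662   i=9: 736     …   i=37: 2668
  i=38: 825
Match at i=38, j=35: x = 38·58 + 35 = 2239.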